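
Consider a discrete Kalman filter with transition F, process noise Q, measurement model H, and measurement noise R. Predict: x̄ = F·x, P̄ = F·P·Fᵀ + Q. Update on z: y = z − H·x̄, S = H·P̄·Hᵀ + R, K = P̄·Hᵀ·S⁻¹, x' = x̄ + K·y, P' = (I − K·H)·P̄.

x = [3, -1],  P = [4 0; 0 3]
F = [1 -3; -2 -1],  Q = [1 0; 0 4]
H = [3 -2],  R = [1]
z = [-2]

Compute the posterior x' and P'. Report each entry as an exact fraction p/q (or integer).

x̄ = F·x = [6, -5]
P̄ = F·P·Fᵀ + Q = [32 1; 1 23]
y = z − H·x̄ = [-30]
S = H·P̄·Hᵀ + R = [369]
K = P̄·Hᵀ·S⁻¹ = [94/369; -43/369]
x' = x̄ + K·y = [-202/123, -185/123]
P' = (I − K·H)·P̄ = [2972/369 4411/369; 4411/369 6638/369]

x' = [-202/123, -185/123]
P' = [2972/369 4411/369; 4411/369 6638/369]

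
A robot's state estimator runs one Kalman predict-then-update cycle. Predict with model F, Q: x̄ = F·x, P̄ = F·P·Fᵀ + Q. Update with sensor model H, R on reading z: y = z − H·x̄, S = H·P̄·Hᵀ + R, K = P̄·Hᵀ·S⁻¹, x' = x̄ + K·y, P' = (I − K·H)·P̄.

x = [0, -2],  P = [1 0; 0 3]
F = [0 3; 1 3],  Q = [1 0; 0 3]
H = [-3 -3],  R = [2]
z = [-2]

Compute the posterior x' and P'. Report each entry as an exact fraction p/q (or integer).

x' = [156/1019, 498/1019]
P' = [1307/1019 -1197/1019; -1197/1019 1313/1019]

x̄ = F·x = [-6, -6]
P̄ = F·P·Fᵀ + Q = [28 27; 27 31]
y = z − H·x̄ = [-38]
S = H·P̄·Hᵀ + R = [1019]
K = P̄·Hᵀ·S⁻¹ = [-165/1019; -174/1019]
x' = x̄ + K·y = [156/1019, 498/1019]
P' = (I − K·H)·P̄ = [1307/1019 -1197/1019; -1197/1019 1313/1019]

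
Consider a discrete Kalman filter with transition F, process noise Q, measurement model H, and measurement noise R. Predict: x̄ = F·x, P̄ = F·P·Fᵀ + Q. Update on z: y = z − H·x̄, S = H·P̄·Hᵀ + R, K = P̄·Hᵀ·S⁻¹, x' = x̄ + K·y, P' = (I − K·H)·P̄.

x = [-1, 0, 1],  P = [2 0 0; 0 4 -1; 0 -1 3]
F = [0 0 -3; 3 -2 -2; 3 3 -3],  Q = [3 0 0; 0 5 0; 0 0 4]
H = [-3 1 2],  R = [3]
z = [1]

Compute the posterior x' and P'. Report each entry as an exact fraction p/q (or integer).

x̄ = F·x = [-3, -5, -6]
P̄ = F·P·Fᵀ + Q = [30 12 36; 12 43 12; 36 12 103]
y = z − H·x̄ = [9]
S = H·P̄·Hᵀ + R = [272]
K = P̄·Hᵀ·S⁻¹ = [-3/136; 31/272; 55/136]
x' = x̄ + K·y = [-435/136, -1081/272, -321/136]
P' = (I − K·H)·P̄ = [2031/68 1725/136 2613/68; 1725/136 10735/272 -73/136; 2613/68 -73/136 3979/68]

x' = [-435/136, -1081/272, -321/136]
P' = [2031/68 1725/136 2613/68; 1725/136 10735/272 -73/136; 2613/68 -73/136 3979/68]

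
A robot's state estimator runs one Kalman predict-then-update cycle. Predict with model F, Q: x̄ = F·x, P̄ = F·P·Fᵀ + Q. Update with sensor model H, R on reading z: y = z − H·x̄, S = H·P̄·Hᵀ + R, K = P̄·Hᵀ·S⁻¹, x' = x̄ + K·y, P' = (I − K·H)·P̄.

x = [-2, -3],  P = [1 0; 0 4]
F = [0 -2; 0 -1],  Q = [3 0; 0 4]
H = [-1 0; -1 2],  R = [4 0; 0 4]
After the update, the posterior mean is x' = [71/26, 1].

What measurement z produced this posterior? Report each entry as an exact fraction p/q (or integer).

x̄ = F·x = [6, 3]
P̄ = F·P·Fᵀ + Q = [19 8; 8 8]
S = H·P̄·Hᵀ + R = [23 3; 3 23]
K = P̄·Hᵀ·S⁻¹ = [-107/130 -3/130; -2/5 2/5]
x' − x̄ = [-85/26, -2] = K·y
y = (KᵀK)⁻¹·Kᵀ·(x' − x̄) = [4, -1]
z = y + H·x̄ = [4, -1] + [-6, 0] = [-2, -1]

z = [-2, -1]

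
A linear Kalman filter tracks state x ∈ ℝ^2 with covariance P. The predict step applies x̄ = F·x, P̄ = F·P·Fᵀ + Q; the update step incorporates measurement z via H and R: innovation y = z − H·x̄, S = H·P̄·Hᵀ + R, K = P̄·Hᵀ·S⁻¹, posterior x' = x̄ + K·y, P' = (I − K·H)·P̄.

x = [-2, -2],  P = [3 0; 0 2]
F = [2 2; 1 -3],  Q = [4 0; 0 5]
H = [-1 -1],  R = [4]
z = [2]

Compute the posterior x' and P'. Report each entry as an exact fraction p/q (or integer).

x̄ = F·x = [-8, 4]
P̄ = F·P·Fᵀ + Q = [24 -6; -6 26]
y = z − H·x̄ = [-2]
S = H·P̄·Hᵀ + R = [42]
K = P̄·Hᵀ·S⁻¹ = [-3/7; -10/21]
x' = x̄ + K·y = [-50/7, 104/21]
P' = (I − K·H)·P̄ = [114/7 -102/7; -102/7 346/21]

x' = [-50/7, 104/21]
P' = [114/7 -102/7; -102/7 346/21]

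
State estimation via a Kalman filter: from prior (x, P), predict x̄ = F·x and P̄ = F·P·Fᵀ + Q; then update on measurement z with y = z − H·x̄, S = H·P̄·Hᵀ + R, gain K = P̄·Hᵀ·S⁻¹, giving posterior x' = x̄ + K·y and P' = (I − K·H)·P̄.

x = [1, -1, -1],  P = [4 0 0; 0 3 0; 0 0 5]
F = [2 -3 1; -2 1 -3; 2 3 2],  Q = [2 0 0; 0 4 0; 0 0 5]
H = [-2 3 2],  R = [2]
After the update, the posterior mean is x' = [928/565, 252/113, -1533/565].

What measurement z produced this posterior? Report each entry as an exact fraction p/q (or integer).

z = [-2]

x̄ = F·x = [4, 0, -3]
P̄ = F·P·Fᵀ + Q = [50 -40 -1; -40 68 -37; -1 -37 68]
S = H·P̄·Hᵀ + R = [1130]
K = P̄·Hᵀ·S⁻¹ = [-111/565; 21/113; 27/1130]
x' − x̄ = [-1332/565, 252/113, 162/565] = K·y
y = (KᵀK)⁻¹·Kᵀ·(x' − x̄) = [12]
z = y + H·x̄ = [12] + [-14] = [-2]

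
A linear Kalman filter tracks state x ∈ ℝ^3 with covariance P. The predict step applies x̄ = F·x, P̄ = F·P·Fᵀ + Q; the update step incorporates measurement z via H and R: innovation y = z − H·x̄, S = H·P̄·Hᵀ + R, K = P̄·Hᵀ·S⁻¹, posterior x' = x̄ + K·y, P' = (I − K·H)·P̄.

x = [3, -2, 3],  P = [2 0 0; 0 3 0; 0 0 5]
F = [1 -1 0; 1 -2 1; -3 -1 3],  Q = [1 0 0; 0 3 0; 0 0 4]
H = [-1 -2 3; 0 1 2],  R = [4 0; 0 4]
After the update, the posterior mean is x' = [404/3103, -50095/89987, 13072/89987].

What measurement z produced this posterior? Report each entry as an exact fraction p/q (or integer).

x̄ = F·x = [5, 10, 2]
P̄ = F·P·Fᵀ + Q = [6 8 -3; 8 22 15; -3 15 70]
S = H·P̄·Hᵀ + R = [598 359; 359 366]
K = P̄·Hᵀ·S⁻¹ = [-416/3103 425/3103; -21230/89987 33609/89987; 11333/89987 26993/89987]
x' − x̄ = [-15111/3103, -949965/89987, -166902/89987] = K·y
y = (KᵀK)⁻¹·Kᵀ·(x' − x̄) = [21, -15]
z = y + H·x̄ = [21, -15] + [-19, 14] = [2, -1]

z = [2, -1]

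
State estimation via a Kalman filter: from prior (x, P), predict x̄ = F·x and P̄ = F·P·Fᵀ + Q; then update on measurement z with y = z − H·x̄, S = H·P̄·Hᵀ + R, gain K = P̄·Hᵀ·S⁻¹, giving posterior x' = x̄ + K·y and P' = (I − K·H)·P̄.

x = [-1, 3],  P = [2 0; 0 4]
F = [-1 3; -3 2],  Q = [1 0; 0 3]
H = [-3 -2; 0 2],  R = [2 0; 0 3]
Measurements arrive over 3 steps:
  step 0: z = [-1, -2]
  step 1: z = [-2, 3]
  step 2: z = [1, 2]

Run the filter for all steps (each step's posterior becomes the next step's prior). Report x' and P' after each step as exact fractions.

step 0: x̄ = F·x = [10, 9]
step 0: P̄ = F·P·Fᵀ + Q = [39 30; 30 37]
step 0: y = z − H·x̄ = [47, -20]
step 0: S = H·P̄·Hᵀ + R = [861 -328; -328 151]
step 0: K = P̄·Hᵀ·S⁻¹ = [-7047/22427 -156/547; -12/547 242/547]
step 0: x' = x̄ + K·y = [20981/22427, -481/547]
step 0: P' = (I − K·H)·P̄ = [11094/22427 -234/547; -234/547 363/547]
step 1: x̄ = F·x = [-80144/22427, -102385/22427]
step 1: P̄ = F·P·Fᵀ + Q = [225032/22427 228114/22427; 228114/22427 341787/22427]
step 1: y = z − H·x̄ = [-490056/22427, 272051/22427]
step 1: S = H·P̄·Hᵀ + R = [6174658/22427 -2735832/22427; -2735832/22427 1434429/22427]
step 1: K = P̄·Hᵀ·S⁻¹ = [-928050/3399503 -688804/3399503; -227986/3399503 3555590/10198509]
step 1: x' = x̄ + K·y = [-224868/3399503, 11517599/10198509]
step 1: P' = (I − K·H)·P̄ = [1307504/3399503 -1033206/3399503; -1033206/3399503 1777795/3399503]
step 2: x̄ = F·x = [11742467/3399503, 25059010/10198509]
step 2: P̄ = F·P·Fᵀ + Q = [26906398/3399503 25954548/3399503; 25954548/3399503 41475697/3399503]
step 2: y = z − H·x̄ = [165998732/10198509, -29721002/10198509]
step 2: S = H·P̄·Hᵀ + R = [726313952/3399503 -321630076/3399503; -321630076/3399503 176101297/3399503]
step 2: K = P̄·Hᵀ·S⁻¹ = [-979626639/3597426328 -182193777/899356582; -241222557/3597426328 313494425/899356582]
step 2: x' = x̄ + K·y = [-348797889/899356582, 314649671/899356582]
step 2: P' = (I − K·H)·P̄ = [690929767/1798713164 -546581331/1798713164; -546581331/1798713164 940483275/1798713164]

step 0: x' = [20981/22427, -481/547], P' = [11094/22427 -234/547; -234/547 363/547]
step 1: x' = [-224868/3399503, 11517599/10198509], P' = [1307504/3399503 -1033206/3399503; -1033206/3399503 1777795/3399503]
step 2: x' = [-348797889/899356582, 314649671/899356582], P' = [690929767/1798713164 -546581331/1798713164; -546581331/1798713164 940483275/1798713164]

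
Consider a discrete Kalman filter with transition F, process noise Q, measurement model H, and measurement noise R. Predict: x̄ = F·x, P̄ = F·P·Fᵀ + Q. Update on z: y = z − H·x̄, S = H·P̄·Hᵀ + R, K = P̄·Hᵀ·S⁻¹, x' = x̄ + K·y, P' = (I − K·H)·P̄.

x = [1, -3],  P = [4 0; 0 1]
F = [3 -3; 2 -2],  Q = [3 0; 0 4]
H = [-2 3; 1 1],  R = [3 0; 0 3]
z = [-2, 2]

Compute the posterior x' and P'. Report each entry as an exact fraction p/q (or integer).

x̄ = F·x = [12, 8]
P̄ = F·P·Fᵀ + Q = [48 30; 30 24]
y = z − H·x̄ = [-2, -18]
S = H·P̄·Hᵀ + R = [51 6; 6 135]
K = P̄·Hᵀ·S⁻¹ = [-142/761 446/761; 144/761 298/761]
x' = x̄ + K·y = [1388/761, 436/761]
P' = (I − K·H)·P̄ = [888/761 450/761; 450/761 444/761]

x' = [1388/761, 436/761]
P' = [888/761 450/761; 450/761 444/761]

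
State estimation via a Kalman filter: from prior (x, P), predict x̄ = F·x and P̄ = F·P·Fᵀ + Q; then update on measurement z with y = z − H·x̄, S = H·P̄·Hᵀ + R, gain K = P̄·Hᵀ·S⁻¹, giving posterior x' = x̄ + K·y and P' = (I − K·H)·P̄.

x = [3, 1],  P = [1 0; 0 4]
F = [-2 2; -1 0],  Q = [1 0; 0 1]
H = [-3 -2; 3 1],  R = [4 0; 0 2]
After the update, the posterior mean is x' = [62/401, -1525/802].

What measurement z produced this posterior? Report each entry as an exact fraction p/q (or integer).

z = [2, -2]

x̄ = F·x = [-4, -3]
P̄ = F·P·Fᵀ + Q = [21 2; 2 2]
S = H·P̄·Hᵀ + R = [225 -211; -211 205]
K = P̄·Hᵀ·S⁻¹ = [-5/401 122/401; -181/802 -155/802]
x' − x̄ = [1666/401, 881/802] = K·y
y = (KᵀK)⁻¹·Kᵀ·(x' − x̄) = [-16, 13]
z = y + H·x̄ = [-16, 13] + [18, -15] = [2, -2]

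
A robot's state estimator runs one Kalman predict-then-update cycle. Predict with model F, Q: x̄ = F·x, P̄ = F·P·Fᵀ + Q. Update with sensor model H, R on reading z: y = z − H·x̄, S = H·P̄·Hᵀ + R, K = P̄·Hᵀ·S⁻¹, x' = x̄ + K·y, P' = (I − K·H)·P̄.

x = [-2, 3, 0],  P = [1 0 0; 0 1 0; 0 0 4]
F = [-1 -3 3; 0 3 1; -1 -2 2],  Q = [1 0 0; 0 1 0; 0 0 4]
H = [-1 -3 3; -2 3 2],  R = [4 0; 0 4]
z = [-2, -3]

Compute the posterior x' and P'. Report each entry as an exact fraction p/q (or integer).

x̄ = F·x = [-7, 9, -4]
P̄ = F·P·Fᵀ + Q = [47 3 31; 3 14 2; 31 2 25]
y = z − H·x̄ = [30, -36]
S = H·P̄·Hᵀ + R = [198 -115; -115 158]
K = P̄·Hᵀ·S⁻¹ = [3201/18059 -299/18059; -1562/18059 3435/18059; 5314/18059 3182/18059]
x' = x̄ + K·y = [-19619/18059, -7989/18059, -27368/18059]
P' = (I − K·H)·P̄ = [723459/18059 190976/18059 436397/18059; 190976/18059 54508/18059 116084/18059; 436397/18059 116084/18059 268635/18059]

x' = [-19619/18059, -7989/18059, -27368/18059]
P' = [723459/18059 190976/18059 436397/18059; 190976/18059 54508/18059 116084/18059; 436397/18059 116084/18059 268635/18059]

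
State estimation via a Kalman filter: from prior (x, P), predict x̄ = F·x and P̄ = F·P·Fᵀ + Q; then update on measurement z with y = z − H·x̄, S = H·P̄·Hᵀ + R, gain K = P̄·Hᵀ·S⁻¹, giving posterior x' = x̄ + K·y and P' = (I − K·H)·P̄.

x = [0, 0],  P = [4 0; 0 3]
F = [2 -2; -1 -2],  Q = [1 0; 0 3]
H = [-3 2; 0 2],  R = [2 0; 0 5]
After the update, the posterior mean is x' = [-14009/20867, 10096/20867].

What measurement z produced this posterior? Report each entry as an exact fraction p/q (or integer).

x̄ = F·x = [0, 0]
P̄ = F·P·Fᵀ + Q = [29 4; 4 19]
S = H·P̄·Hᵀ + R = [291 52; 52 81]
K = P̄·Hᵀ·S⁻¹ = [-6815/20867 6436/20867; 130/20867 9706/20867]
x' − x̄ = [-14009/20867, 10096/20867] = K·y
y = (KᵀK)⁻¹·Kᵀ·(x' − x̄) = [3, 1]
z = y + H·x̄ = [3, 1] + [0, 0] = [3, 1]

z = [3, 1]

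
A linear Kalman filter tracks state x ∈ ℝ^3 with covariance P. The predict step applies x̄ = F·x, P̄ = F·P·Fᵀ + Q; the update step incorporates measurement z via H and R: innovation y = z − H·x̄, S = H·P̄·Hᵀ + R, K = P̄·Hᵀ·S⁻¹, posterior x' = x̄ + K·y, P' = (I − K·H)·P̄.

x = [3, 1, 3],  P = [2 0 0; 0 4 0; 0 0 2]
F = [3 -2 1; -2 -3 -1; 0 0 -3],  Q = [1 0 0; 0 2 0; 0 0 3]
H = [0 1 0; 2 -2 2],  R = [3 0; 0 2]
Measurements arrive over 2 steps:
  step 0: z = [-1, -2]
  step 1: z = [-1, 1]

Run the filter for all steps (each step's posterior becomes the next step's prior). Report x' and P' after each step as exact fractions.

step 0: x̄ = F·x = [10, -12, -9]
step 0: P̄ = F·P·Fᵀ + Q = [37 10 -6; 10 48 6; -6 6 21]
step 0: y = z − H·x̄ = [11, -28]
step 0: S = H·P̄·Hᵀ + R = [51 -64; -64 250]
step 0: K = P̄·Hᵀ·S⁻¹ = [2594/4327 1391/4327; 3952/4327 -96/4327; 1326/4327 651/4327]
step 0: x' = x̄ + K·y = [32856/4327, -5764/4327, -42585/4327]
step 0: P' = (I − K·H)·P̄ = [75737/4327 7782/4327 -66564/4327; 7782/4327 11856/4327 3978/4327; -66564/4327 3978/4327 71193/4327]
step 1: x̄ = F·x = [67511/4327, -5835/4327, 127755/4327]
step 1: P̄ = F·P·Fᵀ + Q = [295897/4327 -164547/4327 409365/4327; -164547/4327 340495/4327 -150003/4327; 409365/4327 -150003/4327 653718/4327]
step 1: y = z − H·x̄ = [1508/4327, -397875/4327]
step 1: S = H·P̄·Hᵀ + R = [353476/4327 -1310090/4327; -1310090/4327 10960414/4327]
step 1: K = P̄·Hᵀ·S⁻¹ = [54951803/249353766 46145347/249353766; 77637715/83117922 -655045/83117922; 59102099/83117922 25463221/83117922]
step 1: x' = x̄ + K·y = [-333508325/249353766, -24795325/83117922, 133274101/83117922]
step 1: P' = (I − K·H)·P̄ = [589301911/249353766 54951803/83117922 -126100385/83117922; 54951803/83117922 77637715/27705974 59102099/27705974; -126100385/83117922 59102099/27705974 109623301/27705974]

step 0: x' = [32856/4327, -5764/4327, -42585/4327], P' = [75737/4327 7782/4327 -66564/4327; 7782/4327 11856/4327 3978/4327; -66564/4327 3978/4327 71193/4327]
step 1: x' = [-333508325/249353766, -24795325/83117922, 133274101/83117922], P' = [589301911/249353766 54951803/83117922 -126100385/83117922; 54951803/83117922 77637715/27705974 59102099/27705974; -126100385/83117922 59102099/27705974 109623301/27705974]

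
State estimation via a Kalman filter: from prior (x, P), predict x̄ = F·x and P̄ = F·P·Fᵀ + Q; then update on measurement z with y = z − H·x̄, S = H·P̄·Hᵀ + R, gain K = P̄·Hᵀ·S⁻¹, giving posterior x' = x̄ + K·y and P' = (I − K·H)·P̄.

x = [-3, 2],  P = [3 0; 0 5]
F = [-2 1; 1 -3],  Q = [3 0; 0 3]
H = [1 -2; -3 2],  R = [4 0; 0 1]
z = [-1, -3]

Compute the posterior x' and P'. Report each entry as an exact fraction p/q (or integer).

x̄ = F·x = [8, -9]
P̄ = F·P·Fᵀ + Q = [20 -21; -21 51]
y = z − H·x̄ = [-27, 39]
S = H·P̄·Hᵀ + R = [312 -432; -432 637]
K = P̄·Hᵀ·S⁻¹ = [-457/1212 -42/101; -2357/4040 -69/505]
x' = x̄ + K·y = [793/404, 5751/4040]
P' = (I − K·H)·P̄ = [583/606 499/404; 499/404 7209/4040]

x' = [793/404, 5751/4040]
P' = [583/606 499/404; 499/404 7209/4040]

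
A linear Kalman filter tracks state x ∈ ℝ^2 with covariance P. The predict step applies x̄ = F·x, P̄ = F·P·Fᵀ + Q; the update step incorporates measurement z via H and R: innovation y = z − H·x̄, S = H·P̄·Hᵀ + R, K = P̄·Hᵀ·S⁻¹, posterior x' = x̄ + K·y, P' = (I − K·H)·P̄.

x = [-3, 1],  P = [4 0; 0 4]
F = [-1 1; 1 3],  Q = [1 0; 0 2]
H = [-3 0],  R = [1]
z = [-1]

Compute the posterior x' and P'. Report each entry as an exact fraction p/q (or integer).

x̄ = F·x = [4, 0]
P̄ = F·P·Fᵀ + Q = [9 8; 8 42]
y = z − H·x̄ = [11]
S = H·P̄·Hᵀ + R = [82]
K = P̄·Hᵀ·S⁻¹ = [-27/82; -12/41]
x' = x̄ + K·y = [31/82, -132/41]
P' = (I − K·H)·P̄ = [9/82 4/41; 4/41 1434/41]

x' = [31/82, -132/41]
P' = [9/82 4/41; 4/41 1434/41]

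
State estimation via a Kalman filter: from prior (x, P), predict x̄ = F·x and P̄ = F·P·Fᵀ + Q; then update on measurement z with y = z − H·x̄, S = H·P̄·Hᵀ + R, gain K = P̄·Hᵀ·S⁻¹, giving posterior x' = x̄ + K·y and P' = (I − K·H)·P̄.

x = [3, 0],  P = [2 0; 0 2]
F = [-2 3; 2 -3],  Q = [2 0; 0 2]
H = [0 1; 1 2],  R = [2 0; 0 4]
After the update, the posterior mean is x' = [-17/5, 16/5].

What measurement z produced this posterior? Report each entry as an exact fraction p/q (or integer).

x̄ = F·x = [-6, 6]
P̄ = F·P·Fᵀ + Q = [28 -26; -26 28]
S = H·P̄·Hᵀ + R = [30 30; 30 40]
K = P̄·Hᵀ·S⁻¹ = [-16/15 1/5; 11/15 1/5]
x' − x̄ = [13/5, -14/5] = K·y
y = (KᵀK)⁻¹·Kᵀ·(x' − x̄) = [-3, -3]
z = y + H·x̄ = [-3, -3] + [6, 6] = [3, 3]

z = [3, 3]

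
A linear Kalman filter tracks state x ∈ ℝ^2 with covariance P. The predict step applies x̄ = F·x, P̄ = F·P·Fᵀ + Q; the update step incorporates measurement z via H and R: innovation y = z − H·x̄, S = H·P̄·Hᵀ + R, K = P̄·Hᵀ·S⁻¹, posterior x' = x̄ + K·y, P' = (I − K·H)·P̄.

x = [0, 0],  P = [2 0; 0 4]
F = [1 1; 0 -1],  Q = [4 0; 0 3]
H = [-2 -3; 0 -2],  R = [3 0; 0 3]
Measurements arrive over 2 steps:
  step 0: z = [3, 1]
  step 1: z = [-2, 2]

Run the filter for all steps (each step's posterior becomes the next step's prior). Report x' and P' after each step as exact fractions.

step 0: x' = [-116/187, -197/374], P' = [366/187 -168/187; -168/187 237/374]
step 1: x' = [65312/61757, -17005/61757], P' = [89736/61757 -38637/61757; -38637/61757 30033/61757]

step 0: x̄ = F·x = [0, 0]
step 0: P̄ = F·P·Fᵀ + Q = [10 -4; -4 7]
step 0: y = z − H·x̄ = [3, 1]
step 0: S = H·P̄·Hᵀ + R = [58 26; 26 31]
step 0: K = P̄·Hᵀ·S⁻¹ = [-76/187 112/187; -13/374 -79/187]
step 0: x' = x̄ + K·y = [-116/187, -197/374]
step 0: P' = (I − K·H)·P̄ = [366/187 -168/187; -168/187 237/374]
step 1: x̄ = F·x = [-39/34, 197/374]
step 1: P̄ = F·P·Fᵀ + Q = [163/34 9/34; 9/34 1359/374]
step 1: y = z − H·x̄ = [-1015/374, 571/187]
step 1: S = H·P̄·Hᵀ + R = [21713/374 4275/187; 4275/187 3279/187]
step 1: K = P̄·Hᵀ·S⁻¹ = [-21187/61757 25758/61757; -4275/61757 -20022/61757]
step 1: x' = x̄ + K·y = [65312/61757, -17005/61757]
step 1: P' = (I − K·H)·P̄ = [89736/61757 -38637/61757; -38637/61757 30033/61757]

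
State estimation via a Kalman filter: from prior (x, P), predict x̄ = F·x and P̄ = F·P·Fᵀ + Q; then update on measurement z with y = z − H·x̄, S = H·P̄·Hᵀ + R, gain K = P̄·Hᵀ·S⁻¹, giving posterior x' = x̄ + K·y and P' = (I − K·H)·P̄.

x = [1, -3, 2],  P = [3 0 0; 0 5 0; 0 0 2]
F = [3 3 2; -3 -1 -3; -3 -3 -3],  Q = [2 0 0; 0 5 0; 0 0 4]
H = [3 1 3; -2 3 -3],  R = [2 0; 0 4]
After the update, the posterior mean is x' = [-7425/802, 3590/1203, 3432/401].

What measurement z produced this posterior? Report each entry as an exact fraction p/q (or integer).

x̄ = F·x = [-2, -6, 0]
P̄ = F·P·Fᵀ + Q = [82 -54 -84; -54 55 60; -84 60 94]
S = H·P̄·Hᵀ + R = [165 69; 69 233]
K = P̄·Hᵀ·S⁻¹ = [-1479/5614 -1345/5614; 2648/8421 859/2807; 1368/2807 390/2807]
x' − x̄ = [-5821/802, 10808/1203, 3432/401] = K·y
y = (KᵀK)⁻¹·Kᵀ·(x' − x̄) = [13, 16]
z = y + H·x̄ = [13, 16] + [-12, -14] = [1, 2]

z = [1, 2]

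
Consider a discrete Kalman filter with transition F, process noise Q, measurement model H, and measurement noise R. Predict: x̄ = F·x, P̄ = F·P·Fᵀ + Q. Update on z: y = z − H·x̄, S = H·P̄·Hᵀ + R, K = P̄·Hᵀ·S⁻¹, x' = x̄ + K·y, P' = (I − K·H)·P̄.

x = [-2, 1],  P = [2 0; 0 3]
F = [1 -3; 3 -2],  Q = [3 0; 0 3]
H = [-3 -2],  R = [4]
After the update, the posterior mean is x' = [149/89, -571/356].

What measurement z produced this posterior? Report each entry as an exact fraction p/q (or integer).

z = [-2]

x̄ = F·x = [-5, -8]
P̄ = F·P·Fᵀ + Q = [32 24; 24 33]
S = H·P̄·Hᵀ + R = [712]
K = P̄·Hᵀ·S⁻¹ = [-18/89; -69/356]
x' − x̄ = [594/89, 2277/356] = K·y
y = (KᵀK)⁻¹·Kᵀ·(x' − x̄) = [-33]
z = y + H·x̄ = [-33] + [31] = [-2]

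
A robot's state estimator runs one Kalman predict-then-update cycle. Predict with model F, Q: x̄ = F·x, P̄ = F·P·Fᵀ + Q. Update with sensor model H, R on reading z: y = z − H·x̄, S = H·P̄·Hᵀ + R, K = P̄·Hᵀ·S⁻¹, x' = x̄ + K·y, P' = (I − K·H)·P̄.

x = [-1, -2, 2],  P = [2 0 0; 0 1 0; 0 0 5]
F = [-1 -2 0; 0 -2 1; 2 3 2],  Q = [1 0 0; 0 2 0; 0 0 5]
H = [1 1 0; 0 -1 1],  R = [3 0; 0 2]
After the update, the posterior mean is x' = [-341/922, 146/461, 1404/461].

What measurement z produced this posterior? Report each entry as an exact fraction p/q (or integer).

z = [-1, 3]

x̄ = F·x = [5, 6, -4]
P̄ = F·P·Fᵀ + Q = [7 4 -10; 4 11 4; -10 4 42]
S = H·P̄·Hᵀ + R = [29 -21; -21 47]
K = P̄·Hᵀ·S⁻¹ = [223/922 -175/922; 279/461 56/461; 258/461 488/461]
x' − x̄ = [-4951/922, -2620/461, 3248/461] = K·y
y = (KᵀK)⁻¹·Kᵀ·(x' − x̄) = [-12, 13]
z = y + H·x̄ = [-12, 13] + [11, -10] = [-1, 3]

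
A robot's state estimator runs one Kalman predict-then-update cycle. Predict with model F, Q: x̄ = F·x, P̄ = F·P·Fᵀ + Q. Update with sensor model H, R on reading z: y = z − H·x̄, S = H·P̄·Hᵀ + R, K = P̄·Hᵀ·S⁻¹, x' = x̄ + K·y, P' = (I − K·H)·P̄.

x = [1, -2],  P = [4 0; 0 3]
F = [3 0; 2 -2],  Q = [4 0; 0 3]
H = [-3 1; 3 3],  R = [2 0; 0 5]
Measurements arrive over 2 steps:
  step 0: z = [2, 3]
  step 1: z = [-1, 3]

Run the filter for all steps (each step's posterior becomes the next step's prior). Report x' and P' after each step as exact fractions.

step 0: x' = [-8453/33001, 130897/99003], P' = [5224/33001 -584/33001; -584/33001 42142/99003]
step 1: x' = [225026121/455632889, 109747298/455632889], P' = [70490684/455632889 -7448484/455632889; -7448484/455632889 183795214/455632889]

step 0: x̄ = F·x = [3, 6]
step 0: P̄ = F·P·Fᵀ + Q = [40 24; 24 31]
step 0: y = z − H·x̄ = [5, -24]
step 0: S = H·P̄·Hᵀ + R = [249 -411; -411 1076]
step 0: K = P̄·Hᵀ·S⁻¹ = [-8128/33001 2784/33001; 23699/99003 8078/33001]
step 0: x' = x̄ + K·y = [-8453/33001, 130897/99003]
step 0: P' = (I − K·H)·P̄ = [5224/33001 -584/33001; -584/33001 42142/99003]
step 1: x̄ = F·x = [-25359/33001, -312512/99003]
step 1: P̄ = F·P·Fᵀ + Q = [179020/33001 34848/33001; 34848/33001 542281/99003]
step 1: y = z − H·x̄ = [-14722/99003, 487592/33001]
step 1: S = H·P̄·Hᵀ + R = [4946563/99003 -1277987/33001; -1277987/33001 4030292/33001]
step 1: K = P̄·Hᵀ·S⁻¹ = [-109460268/455632889 37825320/455632889; 103070333/455632889 105808038/455632889]
step 1: x' = x̄ + K·y = [225026121/455632889, 109747298/455632889]
step 1: P' = (I − K·H)·P̄ = [70490684/455632889 -7448484/455632889; -7448484/455632889 183795214/455632889]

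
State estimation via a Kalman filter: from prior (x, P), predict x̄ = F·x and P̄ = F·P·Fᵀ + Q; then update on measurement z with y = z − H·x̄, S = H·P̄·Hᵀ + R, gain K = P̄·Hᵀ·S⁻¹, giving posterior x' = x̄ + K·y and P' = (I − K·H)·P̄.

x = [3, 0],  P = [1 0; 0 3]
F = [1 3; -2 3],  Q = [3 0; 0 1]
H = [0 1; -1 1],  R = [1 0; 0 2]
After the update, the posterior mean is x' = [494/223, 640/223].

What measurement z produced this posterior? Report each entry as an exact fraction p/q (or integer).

z = [3, 2]

x̄ = F·x = [3, -6]
P̄ = F·P·Fᵀ + Q = [31 25; 25 32]
S = H·P̄·Hᵀ + R = [33 7; 7 15]
K = P̄·Hᵀ·S⁻¹ = [417/446 -373/446; 431/446 7/446]
x' − x̄ = [-175/223, 1978/223] = K·y
y = (KᵀK)⁻¹·Kᵀ·(x' − x̄) = [9, 11]
z = y + H·x̄ = [9, 11] + [-6, -9] = [3, 2]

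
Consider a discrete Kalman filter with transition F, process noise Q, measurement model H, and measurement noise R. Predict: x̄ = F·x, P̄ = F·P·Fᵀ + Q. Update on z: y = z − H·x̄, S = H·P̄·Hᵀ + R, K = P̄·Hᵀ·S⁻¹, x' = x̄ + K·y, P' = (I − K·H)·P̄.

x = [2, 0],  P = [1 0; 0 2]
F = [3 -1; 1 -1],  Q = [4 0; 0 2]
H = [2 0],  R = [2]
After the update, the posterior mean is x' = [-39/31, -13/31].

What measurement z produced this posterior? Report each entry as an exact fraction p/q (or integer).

x̄ = F·x = [6, 2]
P̄ = F·P·Fᵀ + Q = [15 5; 5 5]
S = H·P̄·Hᵀ + R = [62]
K = P̄·Hᵀ·S⁻¹ = [15/31; 5/31]
x' − x̄ = [-225/31, -75/31] = K·y
y = (KᵀK)⁻¹·Kᵀ·(x' − x̄) = [-15]
z = y + H·x̄ = [-15] + [12] = [-3]

z = [-3]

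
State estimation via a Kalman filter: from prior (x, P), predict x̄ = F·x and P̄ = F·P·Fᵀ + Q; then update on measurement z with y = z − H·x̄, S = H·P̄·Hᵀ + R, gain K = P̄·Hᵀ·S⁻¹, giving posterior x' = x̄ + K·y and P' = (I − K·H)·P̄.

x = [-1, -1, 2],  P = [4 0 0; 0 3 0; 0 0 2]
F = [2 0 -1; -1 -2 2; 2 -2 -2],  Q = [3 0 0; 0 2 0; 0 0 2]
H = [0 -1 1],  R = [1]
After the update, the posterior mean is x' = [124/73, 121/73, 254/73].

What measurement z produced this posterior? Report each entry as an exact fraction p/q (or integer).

x̄ = F·x = [-4, 7, -4]
P̄ = F·P·Fᵀ + Q = [21 -12 20; -12 26 -4; 20 -4 38]
S = H·P̄·Hᵀ + R = [73]
K = P̄·Hᵀ·S⁻¹ = [32/73; -30/73; 42/73]
x' − x̄ = [416/73, -390/73, 546/73] = K·y
y = (KᵀK)⁻¹·Kᵀ·(x' − x̄) = [13]
z = y + H·x̄ = [13] + [-11] = [2]

z = [2]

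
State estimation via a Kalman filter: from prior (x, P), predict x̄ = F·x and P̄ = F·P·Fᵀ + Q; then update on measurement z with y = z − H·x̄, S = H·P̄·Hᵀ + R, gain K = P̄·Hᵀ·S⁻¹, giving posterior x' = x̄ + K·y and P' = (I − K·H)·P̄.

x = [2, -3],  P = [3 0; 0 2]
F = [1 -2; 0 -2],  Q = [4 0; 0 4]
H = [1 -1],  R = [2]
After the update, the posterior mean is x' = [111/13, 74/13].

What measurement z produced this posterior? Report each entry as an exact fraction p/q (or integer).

x̄ = F·x = [8, 6]
P̄ = F·P·Fᵀ + Q = [15 8; 8 12]
S = H·P̄·Hᵀ + R = [13]
K = P̄·Hᵀ·S⁻¹ = [7/13; -4/13]
x' − x̄ = [7/13, -4/13] = K·y
y = (KᵀK)⁻¹·Kᵀ·(x' − x̄) = [1]
z = y + H·x̄ = [1] + [2] = [3]

z = [3]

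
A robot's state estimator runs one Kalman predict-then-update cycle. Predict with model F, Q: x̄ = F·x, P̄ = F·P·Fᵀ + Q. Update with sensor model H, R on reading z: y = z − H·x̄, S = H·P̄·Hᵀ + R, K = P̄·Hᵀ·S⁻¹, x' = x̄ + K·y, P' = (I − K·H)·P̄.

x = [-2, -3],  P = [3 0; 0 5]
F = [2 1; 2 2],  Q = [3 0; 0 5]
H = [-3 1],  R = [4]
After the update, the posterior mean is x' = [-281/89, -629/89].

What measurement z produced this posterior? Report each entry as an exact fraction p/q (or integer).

x̄ = F·x = [-7, -10]
P̄ = F·P·Fᵀ + Q = [20 22; 22 37]
S = H·P̄·Hᵀ + R = [89]
K = P̄·Hᵀ·S⁻¹ = [-38/89; -29/89]
x' − x̄ = [342/89, 261/89] = K·y
y = (KᵀK)⁻¹·Kᵀ·(x' − x̄) = [-9]
z = y + H·x̄ = [-9] + [11] = [2]

z = [2]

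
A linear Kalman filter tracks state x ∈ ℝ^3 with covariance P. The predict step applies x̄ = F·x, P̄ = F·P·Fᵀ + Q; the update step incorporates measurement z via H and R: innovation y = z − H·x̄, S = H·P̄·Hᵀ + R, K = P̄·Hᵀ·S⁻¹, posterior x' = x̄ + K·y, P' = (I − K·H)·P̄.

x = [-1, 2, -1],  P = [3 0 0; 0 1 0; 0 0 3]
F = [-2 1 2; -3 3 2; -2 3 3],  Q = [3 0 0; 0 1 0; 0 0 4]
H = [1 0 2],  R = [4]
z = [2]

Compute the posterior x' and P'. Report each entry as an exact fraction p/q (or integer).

x̄ = F·x = [2, 7, 5]
P̄ = F·P·Fᵀ + Q = [28 33 33; 33 49 45; 33 45 52]
y = z − H·x̄ = [-10]
S = H·P̄·Hᵀ + R = [372]
K = P̄·Hᵀ·S⁻¹ = [47/186; 41/124; 137/372]
x' = x̄ + K·y = [-49/93, 229/62, 245/186]
P' = (I − K·H)·P̄ = [395/93 119/62 -301/186; 119/62 1033/124 -37/124; -301/186 -37/124 575/372]

x' = [-49/93, 229/62, 245/186]
P' = [395/93 119/62 -301/186; 119/62 1033/124 -37/124; -301/186 -37/124 575/372]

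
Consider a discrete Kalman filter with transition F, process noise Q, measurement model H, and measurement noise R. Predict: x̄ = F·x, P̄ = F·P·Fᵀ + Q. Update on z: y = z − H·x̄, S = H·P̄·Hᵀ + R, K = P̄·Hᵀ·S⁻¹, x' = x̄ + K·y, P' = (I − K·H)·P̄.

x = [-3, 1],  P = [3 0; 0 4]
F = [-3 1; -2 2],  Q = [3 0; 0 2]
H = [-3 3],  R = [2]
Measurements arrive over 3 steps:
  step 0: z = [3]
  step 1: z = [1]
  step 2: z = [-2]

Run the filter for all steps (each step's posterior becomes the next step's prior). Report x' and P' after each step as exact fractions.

step 0: x' = [442/55, 494/55], P' = [1582/55 1574/55; 1574/55 1578/55]
step 1: x' = [75301/59357, 96922/59357], P' = [181572/59357 168610/59357; 168610/59357 168814/59357]
step 2: x' = [9109712/8978233, 3547812/8978233], P' = [26201324/8978233 24418938/8978233; 24418938/8978233 24605334/8978233]

step 0: x̄ = F·x = [10, 8]
step 0: P̄ = F·P·Fᵀ + Q = [34 26; 26 30]
step 0: y = z − H·x̄ = [9]
step 0: S = H·P̄·Hᵀ + R = [110]
step 0: K = P̄·Hᵀ·S⁻¹ = [-12/55; 6/55]
step 0: x' = x̄ + K·y = [442/55, 494/55]
step 0: P' = (I − K·H)·P̄ = [1582/55 1574/55; 1574/55 1578/55]
step 1: x̄ = F·x = [-832/55, 104/55]
step 1: P̄ = F·P·Fᵀ + Q = [6537/55 56/55; 56/55 158/55]
step 1: y = z − H·x̄ = [-2753/55]
step 1: S = H·P̄·Hᵀ + R = [59357/55]
step 1: K = P̄·Hᵀ·S⁻¹ = [-19443/59357; 306/59357]
step 1: x' = x̄ + K·y = [75301/59357, 96922/59357]
step 1: P' = (I − K·H)·P̄ = [181572/59357 168610/59357; 168610/59357 168814/59357]
step 2: x̄ = F·x = [-128981/59357, 43242/59357]
step 2: P̄ = F·P·Fᵀ + Q = [969373/59357 78180/59357; 78180/59357 171378/59357]
step 2: y = z − H·x̄ = [-635383/59357]
step 2: S = H·P̄·Hᵀ + R = [8978233/59357]
step 2: K = P̄·Hᵀ·S⁻¹ = [-2673579/8978233; 279594/8978233]
step 2: x' = x̄ + K·y = [9109712/8978233, 3547812/8978233]
step 2: P' = (I − K·H)·P̄ = [26201324/8978233 24418938/8978233; 24418938/8978233 24605334/8978233]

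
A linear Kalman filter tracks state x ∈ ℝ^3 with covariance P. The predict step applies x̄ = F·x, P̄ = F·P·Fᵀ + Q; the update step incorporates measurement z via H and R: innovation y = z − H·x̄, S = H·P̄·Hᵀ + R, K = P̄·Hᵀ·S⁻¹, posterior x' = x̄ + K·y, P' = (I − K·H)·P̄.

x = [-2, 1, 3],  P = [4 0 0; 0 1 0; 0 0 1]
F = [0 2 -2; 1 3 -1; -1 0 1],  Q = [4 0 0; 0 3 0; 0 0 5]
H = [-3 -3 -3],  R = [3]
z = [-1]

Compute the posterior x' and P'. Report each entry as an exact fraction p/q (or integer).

x' = [-106/31, -42/31, 158/31]
P' = [129/31 -22/31 -205/62; -22/31 227/31 -200/31; -205/62 -200/31 1213/124]

x̄ = F·x = [-4, -2, 5]
P̄ = F·P·Fᵀ + Q = [12 8 -2; 8 17 -5; -2 -5 10]
y = z − H·x̄ = [-4]
S = H·P̄·Hᵀ + R = [372]
K = P̄·Hᵀ·S⁻¹ = [-9/62; -5/31; -3/124]
x' = x̄ + K·y = [-106/31, -42/31, 158/31]
P' = (I − K·H)·P̄ = [129/31 -22/31 -205/62; -22/31 227/31 -200/31; -205/62 -200/31 1213/124]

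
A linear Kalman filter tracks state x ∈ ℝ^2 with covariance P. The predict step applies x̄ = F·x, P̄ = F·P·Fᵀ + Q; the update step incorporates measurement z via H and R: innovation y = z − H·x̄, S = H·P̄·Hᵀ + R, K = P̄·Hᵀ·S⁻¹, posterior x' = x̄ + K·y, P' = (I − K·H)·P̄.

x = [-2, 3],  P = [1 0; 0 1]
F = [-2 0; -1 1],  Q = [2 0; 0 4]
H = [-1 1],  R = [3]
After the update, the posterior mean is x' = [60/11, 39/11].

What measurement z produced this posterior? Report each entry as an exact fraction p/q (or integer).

x̄ = F·x = [4, 5]
P̄ = F·P·Fᵀ + Q = [6 2; 2 6]
S = H·P̄·Hᵀ + R = [11]
K = P̄·Hᵀ·S⁻¹ = [-4/11; 4/11]
x' − x̄ = [16/11, -16/11] = K·y
y = (KᵀK)⁻¹·Kᵀ·(x' − x̄) = [-4]
z = y + H·x̄ = [-4] + [1] = [-3]

z = [-3]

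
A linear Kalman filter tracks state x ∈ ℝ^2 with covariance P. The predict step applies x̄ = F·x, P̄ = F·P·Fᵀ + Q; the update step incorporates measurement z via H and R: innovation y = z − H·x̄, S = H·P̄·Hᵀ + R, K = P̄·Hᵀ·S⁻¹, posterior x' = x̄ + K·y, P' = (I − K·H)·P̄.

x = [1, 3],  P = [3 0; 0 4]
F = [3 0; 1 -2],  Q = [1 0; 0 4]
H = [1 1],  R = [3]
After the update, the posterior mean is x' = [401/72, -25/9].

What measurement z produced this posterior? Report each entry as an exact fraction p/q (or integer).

x̄ = F·x = [3, -5]
P̄ = F·P·Fᵀ + Q = [28 9; 9 23]
S = H·P̄·Hᵀ + R = [72]
K = P̄·Hᵀ·S⁻¹ = [37/72; 4/9]
x' − x̄ = [185/72, 20/9] = K·y
y = (KᵀK)⁻¹·Kᵀ·(x' − x̄) = [5]
z = y + H·x̄ = [5] + [-2] = [3]

z = [3]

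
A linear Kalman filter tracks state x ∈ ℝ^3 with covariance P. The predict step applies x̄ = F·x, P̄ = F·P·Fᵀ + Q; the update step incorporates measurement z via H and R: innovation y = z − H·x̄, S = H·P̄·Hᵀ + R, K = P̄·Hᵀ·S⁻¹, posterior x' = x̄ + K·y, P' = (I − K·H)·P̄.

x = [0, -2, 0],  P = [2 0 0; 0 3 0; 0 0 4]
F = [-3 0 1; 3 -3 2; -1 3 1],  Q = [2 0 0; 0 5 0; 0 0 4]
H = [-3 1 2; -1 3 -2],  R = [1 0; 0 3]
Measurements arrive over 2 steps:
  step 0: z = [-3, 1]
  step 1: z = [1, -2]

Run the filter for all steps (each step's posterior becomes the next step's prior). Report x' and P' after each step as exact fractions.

step 0: x' = [21764/58111, -6450/58111, -52116/58111], P' = [496440/58111 491914/58111 492654/58111; 491914/58111 2509414/290555 2440637/290555; 492654/58111 2440637/290555 2498571/290555]
step 1: x' = [-106216814984/62688457585, -119748981492/62688457585, -68293584859/62688457585], P' = [84593861919/62688457585 81534419477/62688457585 81704460024/62688457585; 81534419477/62688457585 93891786731/62688457585 78793655807/62688457585; 81704460024/62688457585 78793655807/62688457585 90472574109/62688457585]

step 0: x̄ = F·x = [0, 6, -6]
step 0: P̄ = F·P·Fᵀ + Q = [24 -10 10; -10 66 -25; 10 -25 37]
step 0: y = z − H·x̄ = [3, -29]
step 0: S = H·P̄·Hᵀ + R = [271 162; 162 1169]
step 0: K = P̄·Hᵀ·S⁻¹ = [-12098/58111 -2002/58111; 11978/290555 62466/290555; 47969/290555 -46167/290555]
step 0: x' = x̄ + K·y = [21764/58111, -6450/58111, -52116/58111]
step 0: P' = (I − K·H)·P̄ = [496440/58111 491914/58111 492654/58111; 491914/58111 2509414/290555 2440637/290555; 492654/58111 2440637/290555 2498571/290555]
step 1: x̄ = F·x = [-117408/58111, -19590/58111, -93230/58111]
step 1: P̄ = F·P·Fᵀ + Q = [10639861/290555 -9918249/290555 -14722128/290555; -9918249/290555 12370921/290555 14265837/290555; -14722128/290555 14265837/290555 23687579/290555]
step 1: y = z − H·x̄ = [-88063/58111, -361320/58111]
step 1: S = H·P̄·Hᵀ + R = [496408919/290555 71639356/290555; 71639356/290555 47031069/290555]
step 1: K = P̄·Hᵀ·S⁻¹ = [-8838246232/62688457585 -1133174512/62688457585; 6875839914/62688457585 14184543034/62688457585; 14625423953/62688457585 -8756213607/62688457585]
step 1: x' = x̄ + K·y = [-106216814984/62688457585, -119748981492/62688457585, -68293584859/62688457585]
step 1: P' = (I − K·H)·P̄ = [84593861919/62688457585 81534419477/62688457585 81704460024/62688457585; 81534419477/62688457585 93891786731/62688457585 78793655807/62688457585; 81704460024/62688457585 78793655807/62688457585 90472574109/62688457585]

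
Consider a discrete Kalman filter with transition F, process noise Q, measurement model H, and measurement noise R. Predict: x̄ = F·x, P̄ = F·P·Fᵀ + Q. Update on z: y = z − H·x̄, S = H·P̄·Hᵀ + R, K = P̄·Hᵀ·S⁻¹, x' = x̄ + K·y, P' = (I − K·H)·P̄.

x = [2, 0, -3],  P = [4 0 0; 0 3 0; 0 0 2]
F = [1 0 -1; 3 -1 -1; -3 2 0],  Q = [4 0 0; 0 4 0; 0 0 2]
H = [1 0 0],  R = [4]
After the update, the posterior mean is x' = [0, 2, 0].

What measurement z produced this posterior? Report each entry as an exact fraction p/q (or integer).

x̄ = F·x = [5, 9, -6]
P̄ = F·P·Fᵀ + Q = [10 14 -12; 14 45 -42; -12 -42 50]
S = H·P̄·Hᵀ + R = [14]
K = P̄·Hᵀ·S⁻¹ = [5/7; 1; -6/7]
x' − x̄ = [-5, -7, 6] = K·y
y = (KᵀK)⁻¹·Kᵀ·(x' − x̄) = [-7]
z = y + H·x̄ = [-7] + [5] = [-2]

z = [-2]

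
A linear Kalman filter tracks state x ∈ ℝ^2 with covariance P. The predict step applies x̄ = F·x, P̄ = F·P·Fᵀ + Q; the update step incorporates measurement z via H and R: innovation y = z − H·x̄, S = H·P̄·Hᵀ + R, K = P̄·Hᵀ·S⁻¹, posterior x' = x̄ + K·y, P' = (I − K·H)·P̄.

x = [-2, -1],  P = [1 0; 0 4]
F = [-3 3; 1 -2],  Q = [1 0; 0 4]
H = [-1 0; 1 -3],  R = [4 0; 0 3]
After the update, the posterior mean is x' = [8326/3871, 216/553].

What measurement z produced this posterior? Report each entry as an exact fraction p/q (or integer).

x̄ = F·x = [3, 0]
P̄ = F·P·Fᵀ + Q = [46 -27; -27 21]
S = H·P̄·Hᵀ + R = [50 -127; -127 400]
K = P̄·Hᵀ·S⁻¹ = [-2271/3871 508/3871; -90/553 -153/553]
x' − x̄ = [-3287/3871, 216/553] = K·y
y = (KᵀK)⁻¹·Kᵀ·(x' − x̄) = [1, -2]
z = y + H·x̄ = [1, -2] + [-3, 3] = [-2, 1]

z = [-2, 1]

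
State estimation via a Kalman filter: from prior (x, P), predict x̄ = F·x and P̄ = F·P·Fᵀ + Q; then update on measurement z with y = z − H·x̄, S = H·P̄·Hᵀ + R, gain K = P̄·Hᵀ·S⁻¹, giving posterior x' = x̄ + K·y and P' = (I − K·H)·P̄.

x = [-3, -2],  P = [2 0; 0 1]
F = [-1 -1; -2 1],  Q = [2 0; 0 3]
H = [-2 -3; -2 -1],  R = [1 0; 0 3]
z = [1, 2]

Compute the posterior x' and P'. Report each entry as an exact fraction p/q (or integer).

x' = [156/1355, -622/1355]
P' = [1443/1355 -1011/1355; -1011/1355 852/1355]

x̄ = F·x = [5, 4]
P̄ = F·P·Fᵀ + Q = [5 3; 3 12]
y = z − H·x̄ = [23, 16]
S = H·P̄·Hᵀ + R = [165 80; 80 47]
K = P̄·Hᵀ·S⁻¹ = [147/1355 -125/271; -534/1355 78/271]
x' = x̄ + K·y = [156/1355, -622/1355]
P' = (I − K·H)·P̄ = [1443/1355 -1011/1355; -1011/1355 852/1355]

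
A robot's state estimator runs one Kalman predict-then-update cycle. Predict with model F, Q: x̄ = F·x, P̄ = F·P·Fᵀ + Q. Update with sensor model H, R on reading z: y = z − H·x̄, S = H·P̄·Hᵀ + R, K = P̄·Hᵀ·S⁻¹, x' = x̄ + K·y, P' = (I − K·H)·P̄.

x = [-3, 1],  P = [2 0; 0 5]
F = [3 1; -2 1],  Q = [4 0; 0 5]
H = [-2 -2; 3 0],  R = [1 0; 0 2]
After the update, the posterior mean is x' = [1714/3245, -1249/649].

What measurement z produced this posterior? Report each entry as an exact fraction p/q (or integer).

x̄ = F·x = [-8, 7]
P̄ = F·P·Fᵀ + Q = [27 -7; -7 18]
S = H·P̄·Hᵀ + R = [125 -120; -120 245]
K = P̄·Hᵀ·S⁻¹ = [-16/3245 213/649; -1582/3245 -1053/3245]
x' − x̄ = [27674/3245, -5792/649] = K·y
y = (KᵀK)⁻¹·Kᵀ·(x' − x̄) = [1, 26]
z = y + H·x̄ = [1, 26] + [2, -24] = [3, 2]

z = [3, 2]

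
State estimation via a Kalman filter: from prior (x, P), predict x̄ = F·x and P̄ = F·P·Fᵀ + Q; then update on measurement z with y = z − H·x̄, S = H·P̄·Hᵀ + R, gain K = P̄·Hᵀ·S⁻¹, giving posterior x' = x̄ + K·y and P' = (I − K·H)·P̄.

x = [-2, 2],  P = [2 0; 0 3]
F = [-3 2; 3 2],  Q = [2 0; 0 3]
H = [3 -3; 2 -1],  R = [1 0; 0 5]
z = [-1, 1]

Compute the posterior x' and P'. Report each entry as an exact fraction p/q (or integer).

x̄ = F·x = [10, -2]
P̄ = F·P·Fᵀ + Q = [32 -6; -6 33]
y = z − H·x̄ = [-37, -21]
S = H·P̄·Hᵀ + R = [694 345; 345 190]
K = P̄·Hᵀ·S⁻¹ = [-498/2567 1850/2567; -1341/2567 1827/2567]
x' = x̄ + K·y = [5246/2567, 6116/2567]
P' = (I − K·H)·P̄ = [9416/2567 9582/2567; 9582/2567 10029/2567]

x' = [5246/2567, 6116/2567]
P' = [9416/2567 9582/2567; 9582/2567 10029/2567]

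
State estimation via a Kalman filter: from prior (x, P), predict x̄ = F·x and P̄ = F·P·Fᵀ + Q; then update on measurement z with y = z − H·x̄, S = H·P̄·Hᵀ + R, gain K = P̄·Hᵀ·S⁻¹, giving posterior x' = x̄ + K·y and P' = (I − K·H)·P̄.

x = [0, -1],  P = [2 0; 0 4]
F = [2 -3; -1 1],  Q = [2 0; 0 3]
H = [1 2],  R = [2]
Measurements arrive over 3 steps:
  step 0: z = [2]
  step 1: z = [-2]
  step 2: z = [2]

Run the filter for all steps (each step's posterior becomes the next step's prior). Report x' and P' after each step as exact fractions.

step 0: x' = [37/10, -9/10], P' = [181/5 -87/5; -87/5 44/5]
step 1: x' = [84/31, -555/248], P' = [8486/31 -4164/31; -4164/31 8227/124]
step 2: x' = [110035/10211, -44777/10211], P' = [6402202/10211 -3142860/10211; -3142860/10211 1547291/10211]

step 0: x̄ = F·x = [3, -1]
step 0: P̄ = F·P·Fᵀ + Q = [46 -16; -16 9]
step 0: y = z − H·x̄ = [1]
step 0: S = H·P̄·Hᵀ + R = [20]
step 0: K = P̄·Hᵀ·S⁻¹ = [7/10; 1/10]
step 0: x' = x̄ + K·y = [37/10, -9/10]
step 0: P' = (I − K·H)·P̄ = [181/5 -87/5; -87/5 44/5]
step 1: x̄ = F·x = [101/10, -23/5]
step 1: P̄ = F·P·Fᵀ + Q = [2174/5 -929/5; -929/5 414/5]
step 1: y = z − H·x̄ = [-29/10]
step 1: S = H·P̄·Hᵀ + R = [124/5]
step 1: K = P̄·Hᵀ·S⁻¹ = [79/31; -101/124]
step 1: x' = x̄ + K·y = [84/31, -555/248]
step 1: P' = (I − K·H)·P̄ = [8486/31 -4164/31; -4164/31 8227/124]
step 2: x̄ = F·x = [3009/248, -1227/248]
step 2: P̄ = F·P·Fᵀ + Q = [409939/124 -175849/124; -175849/124 75855/124]
step 2: y = z − H·x̄ = [-59/248]
step 2: S = H·P̄·Hᵀ + R = [10211/124]
step 2: K = P̄·Hᵀ·S⁻¹ = [58241/10211; -24139/10211]
step 2: x' = x̄ + K·y = [110035/10211, -44777/10211]
step 2: P' = (I − K·H)·P̄ = [6402202/10211 -3142860/10211; -3142860/10211 1547291/10211]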